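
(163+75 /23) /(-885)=-3824 /20355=-0.19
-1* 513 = -513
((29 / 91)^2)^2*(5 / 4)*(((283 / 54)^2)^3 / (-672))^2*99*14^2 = 10265778923798015219046675536531887255 / 43170854388056722042715765735424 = 237794.20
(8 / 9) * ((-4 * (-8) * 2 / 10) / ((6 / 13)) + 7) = 2504 / 135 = 18.55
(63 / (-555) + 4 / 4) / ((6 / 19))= 1558 / 555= 2.81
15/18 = 5/6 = 0.83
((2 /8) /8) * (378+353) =731 /32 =22.84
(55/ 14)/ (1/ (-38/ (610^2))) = -209/ 520940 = -0.00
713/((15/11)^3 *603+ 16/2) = 949003/2045773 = 0.46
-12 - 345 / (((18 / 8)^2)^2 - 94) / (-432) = -82268 / 6849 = -12.01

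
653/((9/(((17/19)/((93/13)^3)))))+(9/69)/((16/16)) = 973579772/3163536081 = 0.31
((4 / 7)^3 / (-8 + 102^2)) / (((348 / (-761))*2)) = -1522 / 77556759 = -0.00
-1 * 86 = -86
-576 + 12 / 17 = -9780 / 17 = -575.29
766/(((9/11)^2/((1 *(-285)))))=-8805170/27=-326117.41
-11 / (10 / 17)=-187 / 10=-18.70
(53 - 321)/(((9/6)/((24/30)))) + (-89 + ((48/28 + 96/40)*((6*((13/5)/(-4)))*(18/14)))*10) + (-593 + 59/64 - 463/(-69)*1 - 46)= -1069.60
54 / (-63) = -0.86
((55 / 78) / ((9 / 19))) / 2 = 1045 / 1404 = 0.74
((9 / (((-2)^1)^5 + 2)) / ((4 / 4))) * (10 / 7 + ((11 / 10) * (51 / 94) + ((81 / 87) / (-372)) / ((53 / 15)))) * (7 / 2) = -952154241 / 447881800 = -2.13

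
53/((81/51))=901/27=33.37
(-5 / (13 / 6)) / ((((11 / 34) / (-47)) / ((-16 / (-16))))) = 47940 / 143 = 335.24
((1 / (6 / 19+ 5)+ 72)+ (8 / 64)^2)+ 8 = 518437 / 6464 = 80.20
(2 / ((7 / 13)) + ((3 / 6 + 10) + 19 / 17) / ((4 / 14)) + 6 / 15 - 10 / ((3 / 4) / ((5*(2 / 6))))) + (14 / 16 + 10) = 1432091 / 42840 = 33.43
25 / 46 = 0.54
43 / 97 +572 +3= 55818 / 97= 575.44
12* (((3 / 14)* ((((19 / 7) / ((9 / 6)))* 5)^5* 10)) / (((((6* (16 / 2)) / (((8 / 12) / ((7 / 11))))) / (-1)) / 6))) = -13618544500000 / 66706983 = -204154.71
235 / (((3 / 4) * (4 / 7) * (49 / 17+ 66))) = 7.96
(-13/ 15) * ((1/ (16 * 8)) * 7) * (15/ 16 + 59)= -87269/ 30720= -2.84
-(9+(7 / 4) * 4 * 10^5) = -700009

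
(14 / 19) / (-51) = -14 / 969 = -0.01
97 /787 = 0.12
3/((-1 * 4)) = -3/4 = -0.75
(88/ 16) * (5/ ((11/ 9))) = 45/ 2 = 22.50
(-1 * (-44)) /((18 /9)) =22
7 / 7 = 1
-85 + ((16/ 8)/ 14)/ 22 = -84.99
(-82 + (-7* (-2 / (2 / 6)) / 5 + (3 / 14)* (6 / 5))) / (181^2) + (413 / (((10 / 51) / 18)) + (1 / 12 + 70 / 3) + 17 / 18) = 37937.76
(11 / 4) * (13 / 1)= 143 / 4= 35.75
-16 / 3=-5.33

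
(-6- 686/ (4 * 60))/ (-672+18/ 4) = 0.01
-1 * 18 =-18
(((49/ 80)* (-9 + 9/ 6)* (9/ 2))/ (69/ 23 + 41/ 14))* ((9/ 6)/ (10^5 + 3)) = -27783/ 531215936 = -0.00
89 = 89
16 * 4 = 64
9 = 9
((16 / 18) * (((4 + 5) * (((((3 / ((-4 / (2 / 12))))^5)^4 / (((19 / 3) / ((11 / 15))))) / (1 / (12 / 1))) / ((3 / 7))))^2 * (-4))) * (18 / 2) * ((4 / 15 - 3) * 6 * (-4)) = -19690209 / 14643899733836506046089915428503552000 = -0.00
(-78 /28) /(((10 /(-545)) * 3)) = 1417 /28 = 50.61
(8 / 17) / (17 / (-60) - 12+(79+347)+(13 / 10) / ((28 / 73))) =6720 / 5956273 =0.00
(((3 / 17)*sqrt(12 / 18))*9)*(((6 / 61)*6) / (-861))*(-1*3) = 324*sqrt(6) / 297619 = 0.00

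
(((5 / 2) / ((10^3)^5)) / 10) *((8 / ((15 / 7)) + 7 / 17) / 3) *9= 0.00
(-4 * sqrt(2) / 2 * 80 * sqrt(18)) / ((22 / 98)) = -47040 / 11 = -4276.36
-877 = -877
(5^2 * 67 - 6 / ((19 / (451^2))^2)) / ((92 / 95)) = -710043467.19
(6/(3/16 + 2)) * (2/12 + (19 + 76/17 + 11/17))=39632/595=66.61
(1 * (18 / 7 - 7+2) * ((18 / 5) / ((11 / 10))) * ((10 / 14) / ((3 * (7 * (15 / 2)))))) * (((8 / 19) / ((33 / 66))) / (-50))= 1088 / 1792175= 0.00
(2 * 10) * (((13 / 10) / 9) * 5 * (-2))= -260 / 9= -28.89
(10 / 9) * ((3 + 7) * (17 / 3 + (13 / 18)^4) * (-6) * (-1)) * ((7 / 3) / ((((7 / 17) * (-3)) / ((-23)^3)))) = 3223715089375 / 354294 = 9098983.02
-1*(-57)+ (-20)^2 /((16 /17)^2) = 8137 /16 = 508.56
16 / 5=3.20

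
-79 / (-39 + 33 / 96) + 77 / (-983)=2389775 / 1215971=1.97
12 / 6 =2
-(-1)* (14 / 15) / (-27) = -14 / 405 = -0.03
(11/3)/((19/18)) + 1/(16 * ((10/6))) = 5337/1520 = 3.51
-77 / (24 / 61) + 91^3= 18081007 / 24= 753375.29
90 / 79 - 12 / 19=762 / 1501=0.51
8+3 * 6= 26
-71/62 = -1.15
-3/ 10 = -0.30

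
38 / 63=0.60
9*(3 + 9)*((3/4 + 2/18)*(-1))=-93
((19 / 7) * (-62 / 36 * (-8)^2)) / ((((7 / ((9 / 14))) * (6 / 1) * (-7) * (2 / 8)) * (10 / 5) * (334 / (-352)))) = -1658624 / 1202901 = -1.38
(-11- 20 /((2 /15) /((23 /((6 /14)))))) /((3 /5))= -13435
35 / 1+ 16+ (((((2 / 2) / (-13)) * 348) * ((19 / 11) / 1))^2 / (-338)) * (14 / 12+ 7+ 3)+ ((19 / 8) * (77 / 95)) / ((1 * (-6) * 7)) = -16320880211 / 829411440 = -19.68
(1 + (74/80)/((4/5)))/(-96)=-23/1024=-0.02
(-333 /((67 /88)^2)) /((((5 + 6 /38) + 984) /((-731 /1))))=424.53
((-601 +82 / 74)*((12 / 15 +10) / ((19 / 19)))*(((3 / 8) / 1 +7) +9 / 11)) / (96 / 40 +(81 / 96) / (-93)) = -35719401312 / 1608871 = -22201.53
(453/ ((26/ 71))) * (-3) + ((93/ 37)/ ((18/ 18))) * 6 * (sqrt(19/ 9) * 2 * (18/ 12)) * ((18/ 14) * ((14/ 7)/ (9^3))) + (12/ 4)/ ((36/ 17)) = -578713/ 156 + 124 * sqrt(19)/ 2331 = -3709.47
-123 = -123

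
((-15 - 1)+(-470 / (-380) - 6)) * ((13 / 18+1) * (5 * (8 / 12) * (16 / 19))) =-326120 / 3249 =-100.38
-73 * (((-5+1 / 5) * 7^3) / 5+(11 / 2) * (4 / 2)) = 580861 / 25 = 23234.44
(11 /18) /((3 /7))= 77 /54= 1.43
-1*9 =-9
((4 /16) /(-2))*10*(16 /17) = -1.18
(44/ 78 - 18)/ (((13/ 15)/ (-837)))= 2845800/ 169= 16839.05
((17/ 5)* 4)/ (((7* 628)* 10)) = 17/ 54950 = 0.00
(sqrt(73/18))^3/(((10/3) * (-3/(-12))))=73 * sqrt(146)/90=9.80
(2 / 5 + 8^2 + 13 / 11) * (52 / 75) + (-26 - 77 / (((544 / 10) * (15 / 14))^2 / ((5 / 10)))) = 8907738589 / 457776000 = 19.46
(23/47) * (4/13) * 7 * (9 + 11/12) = 10.45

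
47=47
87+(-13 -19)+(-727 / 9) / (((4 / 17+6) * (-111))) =5836529 / 105894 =55.12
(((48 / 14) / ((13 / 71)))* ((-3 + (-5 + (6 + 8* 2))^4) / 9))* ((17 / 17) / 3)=47438224 / 819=57922.13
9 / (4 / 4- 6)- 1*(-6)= 21 / 5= 4.20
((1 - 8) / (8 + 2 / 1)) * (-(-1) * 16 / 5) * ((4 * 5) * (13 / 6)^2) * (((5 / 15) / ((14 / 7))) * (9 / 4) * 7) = -8281 / 15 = -552.07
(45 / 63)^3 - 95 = -32460 / 343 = -94.64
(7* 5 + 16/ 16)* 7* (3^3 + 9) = 9072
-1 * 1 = -1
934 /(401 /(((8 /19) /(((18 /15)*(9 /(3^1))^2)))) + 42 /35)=18680 /205737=0.09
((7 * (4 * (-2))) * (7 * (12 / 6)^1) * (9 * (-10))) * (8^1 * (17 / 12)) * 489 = 391043520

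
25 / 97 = 0.26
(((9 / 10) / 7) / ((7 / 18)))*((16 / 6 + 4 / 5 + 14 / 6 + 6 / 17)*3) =127089 / 20825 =6.10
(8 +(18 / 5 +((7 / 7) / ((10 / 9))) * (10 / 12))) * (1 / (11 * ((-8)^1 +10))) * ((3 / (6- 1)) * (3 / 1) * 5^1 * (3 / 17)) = 6669 / 7480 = 0.89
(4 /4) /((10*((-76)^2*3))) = 1 /173280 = 0.00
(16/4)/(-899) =-4/899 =-0.00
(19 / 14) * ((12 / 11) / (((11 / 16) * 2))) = 912 / 847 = 1.08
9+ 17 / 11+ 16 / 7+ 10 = 1758 / 77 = 22.83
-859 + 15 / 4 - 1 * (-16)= -3357 / 4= -839.25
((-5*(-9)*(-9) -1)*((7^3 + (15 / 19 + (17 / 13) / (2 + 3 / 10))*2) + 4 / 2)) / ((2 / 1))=-401001125 / 5681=-70586.36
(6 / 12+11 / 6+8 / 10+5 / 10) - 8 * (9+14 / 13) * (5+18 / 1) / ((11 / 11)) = -721703 / 390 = -1850.52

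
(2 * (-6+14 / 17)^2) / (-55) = -1408 / 1445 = -0.97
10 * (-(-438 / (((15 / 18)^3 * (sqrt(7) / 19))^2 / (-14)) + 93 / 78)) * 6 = -2301674769546 / 40625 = -56656609.71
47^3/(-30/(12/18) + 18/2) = -103823/36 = -2883.97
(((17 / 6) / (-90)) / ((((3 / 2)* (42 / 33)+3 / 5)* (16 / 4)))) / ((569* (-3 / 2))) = 187 / 50882256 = 0.00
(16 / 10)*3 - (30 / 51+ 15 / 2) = -559 / 170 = -3.29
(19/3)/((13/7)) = 133/39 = 3.41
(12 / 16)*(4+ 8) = 9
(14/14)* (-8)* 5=-40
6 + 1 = 7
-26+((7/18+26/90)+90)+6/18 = 5851/90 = 65.01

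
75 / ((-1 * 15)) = -5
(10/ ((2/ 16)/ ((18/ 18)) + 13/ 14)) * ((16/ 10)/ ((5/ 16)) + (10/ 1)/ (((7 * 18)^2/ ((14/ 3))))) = 3485648/ 71685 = 48.62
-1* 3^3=-27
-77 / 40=-1.92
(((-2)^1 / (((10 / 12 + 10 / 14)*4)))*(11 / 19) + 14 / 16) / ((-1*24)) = -6797 / 237120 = -0.03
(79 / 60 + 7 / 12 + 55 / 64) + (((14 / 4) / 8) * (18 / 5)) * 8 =15.36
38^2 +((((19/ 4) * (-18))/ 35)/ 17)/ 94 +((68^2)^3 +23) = 11059316770419089/ 111860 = 98867484091.00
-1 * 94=-94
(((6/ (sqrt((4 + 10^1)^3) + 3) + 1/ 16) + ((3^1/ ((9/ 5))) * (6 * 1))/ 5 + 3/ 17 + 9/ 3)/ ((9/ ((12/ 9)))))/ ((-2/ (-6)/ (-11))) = -14272423/ 557940 - 1232 * sqrt(14)/ 8205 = -26.14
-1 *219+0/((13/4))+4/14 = -1531/7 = -218.71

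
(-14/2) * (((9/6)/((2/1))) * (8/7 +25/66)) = -703/88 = -7.99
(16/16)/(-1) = -1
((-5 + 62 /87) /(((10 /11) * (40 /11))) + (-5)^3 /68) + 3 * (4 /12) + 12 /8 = -375761 /591600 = -0.64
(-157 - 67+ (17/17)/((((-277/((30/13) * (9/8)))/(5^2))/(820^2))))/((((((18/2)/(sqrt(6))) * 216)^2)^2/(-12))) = 142036031/29762158525632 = 0.00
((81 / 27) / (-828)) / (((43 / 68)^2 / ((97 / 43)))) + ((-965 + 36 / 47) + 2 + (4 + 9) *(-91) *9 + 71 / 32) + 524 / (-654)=-3479836477408359 / 299783369696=-11607.84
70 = 70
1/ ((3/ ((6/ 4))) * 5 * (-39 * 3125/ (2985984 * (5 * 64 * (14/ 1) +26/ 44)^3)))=-59582697539742625536/ 270359375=-220383323270.16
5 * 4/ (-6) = -10/ 3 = -3.33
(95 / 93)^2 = 9025 / 8649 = 1.04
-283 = -283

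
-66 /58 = -33 /29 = -1.14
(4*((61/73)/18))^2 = 14884/431649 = 0.03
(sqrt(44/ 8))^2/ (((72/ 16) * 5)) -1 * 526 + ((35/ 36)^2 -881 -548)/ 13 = -635.61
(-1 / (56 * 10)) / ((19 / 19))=-1 / 560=-0.00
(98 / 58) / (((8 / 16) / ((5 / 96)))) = 245 / 1392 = 0.18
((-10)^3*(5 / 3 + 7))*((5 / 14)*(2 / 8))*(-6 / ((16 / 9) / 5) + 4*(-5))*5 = 11984375 / 84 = 142671.13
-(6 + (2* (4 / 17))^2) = -1798 / 289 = -6.22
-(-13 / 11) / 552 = 13 / 6072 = 0.00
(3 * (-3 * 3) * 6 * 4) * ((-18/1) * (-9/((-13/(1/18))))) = 5832/13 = 448.62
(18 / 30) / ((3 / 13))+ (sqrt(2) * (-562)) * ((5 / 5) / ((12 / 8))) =13 / 5 - 1124 * sqrt(2) / 3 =-527.26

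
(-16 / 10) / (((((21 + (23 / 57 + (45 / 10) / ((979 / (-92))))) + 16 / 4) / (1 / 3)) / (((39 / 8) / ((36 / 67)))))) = -0.19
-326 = -326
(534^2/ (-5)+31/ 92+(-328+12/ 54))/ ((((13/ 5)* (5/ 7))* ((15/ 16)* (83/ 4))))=-2045850352/ 1288575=-1587.68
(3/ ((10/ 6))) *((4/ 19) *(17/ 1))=612/ 95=6.44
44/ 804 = 11/ 201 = 0.05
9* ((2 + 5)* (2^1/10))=63/5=12.60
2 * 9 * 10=180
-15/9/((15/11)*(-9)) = 11/81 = 0.14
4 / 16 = 1 / 4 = 0.25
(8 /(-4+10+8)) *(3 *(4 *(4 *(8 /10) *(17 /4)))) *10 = 6528 /7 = 932.57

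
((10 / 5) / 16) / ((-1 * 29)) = -1 / 232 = -0.00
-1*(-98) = 98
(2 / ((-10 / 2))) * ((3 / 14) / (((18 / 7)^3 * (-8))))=49 / 77760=0.00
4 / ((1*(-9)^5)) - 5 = -5.00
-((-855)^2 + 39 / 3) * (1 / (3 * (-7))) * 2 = 69622.67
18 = 18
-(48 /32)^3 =-27 /8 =-3.38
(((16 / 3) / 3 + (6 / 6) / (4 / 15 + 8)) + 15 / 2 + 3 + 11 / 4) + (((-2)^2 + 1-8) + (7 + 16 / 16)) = 11243 / 558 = 20.15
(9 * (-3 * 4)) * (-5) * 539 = 291060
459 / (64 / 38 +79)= 2907 / 511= 5.69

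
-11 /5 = -2.20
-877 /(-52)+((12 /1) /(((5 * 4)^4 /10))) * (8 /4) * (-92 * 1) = 27182 /1625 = 16.73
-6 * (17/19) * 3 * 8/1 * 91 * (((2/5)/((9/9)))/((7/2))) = -127296/95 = -1339.96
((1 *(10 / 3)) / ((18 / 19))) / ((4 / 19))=1805 / 108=16.71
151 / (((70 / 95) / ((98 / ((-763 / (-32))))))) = 842.28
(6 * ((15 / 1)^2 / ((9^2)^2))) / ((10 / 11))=55 / 243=0.23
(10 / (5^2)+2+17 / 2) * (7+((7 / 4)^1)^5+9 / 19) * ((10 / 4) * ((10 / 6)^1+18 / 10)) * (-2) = -658537997 / 145920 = -4513.01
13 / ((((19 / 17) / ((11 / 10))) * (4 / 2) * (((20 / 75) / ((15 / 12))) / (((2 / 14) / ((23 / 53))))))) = 1932645 / 195776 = 9.87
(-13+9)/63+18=1130/63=17.94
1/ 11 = 0.09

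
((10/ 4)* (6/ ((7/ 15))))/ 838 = 225/ 5866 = 0.04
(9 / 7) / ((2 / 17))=153 / 14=10.93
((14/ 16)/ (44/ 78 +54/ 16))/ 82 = 273/ 100778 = 0.00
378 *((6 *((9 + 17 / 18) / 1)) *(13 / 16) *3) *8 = 439803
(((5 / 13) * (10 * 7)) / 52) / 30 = 35 / 2028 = 0.02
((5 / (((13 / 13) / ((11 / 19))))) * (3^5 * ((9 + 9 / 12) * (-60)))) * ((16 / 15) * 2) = -16679520 / 19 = -877869.47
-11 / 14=-0.79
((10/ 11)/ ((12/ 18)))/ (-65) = -3/ 143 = -0.02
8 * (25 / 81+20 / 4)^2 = 1479200 / 6561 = 225.45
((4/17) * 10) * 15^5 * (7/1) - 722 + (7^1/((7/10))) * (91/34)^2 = 7228874089/578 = 12506702.58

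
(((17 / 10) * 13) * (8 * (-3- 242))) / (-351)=3332 / 27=123.41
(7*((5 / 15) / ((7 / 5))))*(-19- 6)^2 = 3125 / 3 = 1041.67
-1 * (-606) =606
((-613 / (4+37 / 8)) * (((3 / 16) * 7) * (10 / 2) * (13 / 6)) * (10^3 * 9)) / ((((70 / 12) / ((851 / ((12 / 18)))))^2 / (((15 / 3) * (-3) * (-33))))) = -1509095026617750 / 7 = -215585003802535.71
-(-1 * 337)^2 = -113569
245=245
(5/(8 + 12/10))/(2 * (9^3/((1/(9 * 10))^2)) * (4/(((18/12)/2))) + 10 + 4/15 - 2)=375/43460069704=0.00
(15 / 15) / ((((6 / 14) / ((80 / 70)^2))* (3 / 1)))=64 / 63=1.02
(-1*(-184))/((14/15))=197.14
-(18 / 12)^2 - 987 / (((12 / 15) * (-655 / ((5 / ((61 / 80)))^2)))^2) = -8455276296609 / 950433909604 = -8.90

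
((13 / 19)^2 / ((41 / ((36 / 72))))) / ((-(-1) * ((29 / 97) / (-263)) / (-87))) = 12934077 / 29602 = 436.93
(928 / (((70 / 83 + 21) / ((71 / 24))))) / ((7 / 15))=3417940 / 12691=269.32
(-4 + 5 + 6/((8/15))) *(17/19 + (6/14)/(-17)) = 6881/646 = 10.65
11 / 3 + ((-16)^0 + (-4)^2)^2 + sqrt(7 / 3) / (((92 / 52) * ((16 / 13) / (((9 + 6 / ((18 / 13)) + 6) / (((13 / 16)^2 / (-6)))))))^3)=878 / 3 - 6393430016 * sqrt(21) / 36501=-802380.60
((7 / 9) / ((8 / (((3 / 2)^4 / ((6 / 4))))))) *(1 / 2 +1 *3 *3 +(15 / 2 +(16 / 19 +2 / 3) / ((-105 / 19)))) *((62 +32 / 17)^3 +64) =843789836659 / 589560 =1431219.62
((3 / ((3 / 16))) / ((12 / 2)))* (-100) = -800 / 3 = -266.67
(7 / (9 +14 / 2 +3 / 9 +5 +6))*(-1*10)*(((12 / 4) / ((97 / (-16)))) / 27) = 560 / 11931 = 0.05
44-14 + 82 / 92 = 1421 / 46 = 30.89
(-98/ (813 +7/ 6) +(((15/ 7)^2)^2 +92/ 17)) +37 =12636678814/ 199391045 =63.38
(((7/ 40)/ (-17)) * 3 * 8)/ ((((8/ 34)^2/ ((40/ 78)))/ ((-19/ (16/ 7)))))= 15827/ 832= 19.02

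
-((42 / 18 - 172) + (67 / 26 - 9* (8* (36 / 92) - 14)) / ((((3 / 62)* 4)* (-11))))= 8557675 / 39468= 216.83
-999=-999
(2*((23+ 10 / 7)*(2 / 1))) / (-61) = -1.60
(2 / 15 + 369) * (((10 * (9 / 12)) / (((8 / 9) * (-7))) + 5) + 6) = 867727 / 240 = 3615.53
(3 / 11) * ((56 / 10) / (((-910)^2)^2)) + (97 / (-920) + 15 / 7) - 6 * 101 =-37422956008562987 / 61962375475000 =-603.96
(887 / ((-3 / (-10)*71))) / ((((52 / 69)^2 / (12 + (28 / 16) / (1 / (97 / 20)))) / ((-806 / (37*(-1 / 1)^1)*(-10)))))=-357611271105 / 1092832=-327233.53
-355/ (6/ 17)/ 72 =-6035/ 432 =-13.97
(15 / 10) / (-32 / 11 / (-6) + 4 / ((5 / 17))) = 495 / 4648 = 0.11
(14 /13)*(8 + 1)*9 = 87.23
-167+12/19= -3161/19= -166.37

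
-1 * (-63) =63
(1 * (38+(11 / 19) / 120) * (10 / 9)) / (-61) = -86651 / 125172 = -0.69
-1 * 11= -11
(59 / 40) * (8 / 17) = 59 / 85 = 0.69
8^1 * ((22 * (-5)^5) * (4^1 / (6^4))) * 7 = -962500 / 81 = -11882.72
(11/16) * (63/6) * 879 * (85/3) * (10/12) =9588425/64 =149819.14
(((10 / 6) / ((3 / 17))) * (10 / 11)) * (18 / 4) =425 / 11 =38.64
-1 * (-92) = 92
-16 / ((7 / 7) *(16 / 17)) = -17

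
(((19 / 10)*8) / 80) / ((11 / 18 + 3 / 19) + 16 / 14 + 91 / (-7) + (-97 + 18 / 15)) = -0.00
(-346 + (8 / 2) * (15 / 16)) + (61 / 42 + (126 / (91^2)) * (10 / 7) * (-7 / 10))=-4838179 / 14196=-340.81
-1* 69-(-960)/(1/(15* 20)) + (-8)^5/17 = 4862059/17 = 286003.47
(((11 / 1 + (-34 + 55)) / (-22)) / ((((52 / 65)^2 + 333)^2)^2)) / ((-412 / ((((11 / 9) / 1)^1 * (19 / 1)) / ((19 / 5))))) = 7812500 / 4486960216844324847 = 0.00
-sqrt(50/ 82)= -5 * sqrt(41)/ 41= -0.78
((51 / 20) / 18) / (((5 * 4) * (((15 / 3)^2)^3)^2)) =17 / 585937500000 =0.00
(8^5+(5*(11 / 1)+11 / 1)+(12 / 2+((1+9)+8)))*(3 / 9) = 32858 / 3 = 10952.67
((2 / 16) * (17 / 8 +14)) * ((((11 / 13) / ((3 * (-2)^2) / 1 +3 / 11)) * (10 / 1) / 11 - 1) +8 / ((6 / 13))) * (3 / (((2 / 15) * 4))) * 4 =1237325 / 1664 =743.58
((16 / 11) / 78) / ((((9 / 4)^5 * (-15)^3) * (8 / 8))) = -8192 / 85495570875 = -0.00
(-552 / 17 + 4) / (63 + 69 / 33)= -0.44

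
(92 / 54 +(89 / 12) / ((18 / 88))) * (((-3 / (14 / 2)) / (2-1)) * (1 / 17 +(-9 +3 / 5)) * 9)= 145345 / 119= 1221.39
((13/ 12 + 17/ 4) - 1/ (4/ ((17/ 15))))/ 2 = 101/ 40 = 2.52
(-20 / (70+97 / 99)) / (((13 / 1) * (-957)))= 60 / 2649179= 0.00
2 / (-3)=-2 / 3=-0.67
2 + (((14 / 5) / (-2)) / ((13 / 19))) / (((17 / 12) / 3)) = -2578 / 1105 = -2.33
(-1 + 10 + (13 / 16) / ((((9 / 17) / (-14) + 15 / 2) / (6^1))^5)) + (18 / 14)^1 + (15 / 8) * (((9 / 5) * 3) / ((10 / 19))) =1184836677619489 / 39764598702080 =29.80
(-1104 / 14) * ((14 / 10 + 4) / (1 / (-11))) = 163944 / 35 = 4684.11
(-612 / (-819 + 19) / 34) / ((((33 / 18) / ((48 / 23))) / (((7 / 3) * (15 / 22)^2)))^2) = 32148900 / 937155769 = 0.03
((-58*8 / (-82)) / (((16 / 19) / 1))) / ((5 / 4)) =1102 / 205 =5.38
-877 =-877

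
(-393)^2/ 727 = 154449/ 727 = 212.45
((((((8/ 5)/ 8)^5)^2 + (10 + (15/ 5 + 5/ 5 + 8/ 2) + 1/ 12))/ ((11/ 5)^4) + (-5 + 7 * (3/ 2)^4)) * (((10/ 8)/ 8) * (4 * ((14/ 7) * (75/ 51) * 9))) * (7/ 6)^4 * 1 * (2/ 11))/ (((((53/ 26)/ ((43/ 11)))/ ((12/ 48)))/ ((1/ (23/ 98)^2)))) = 48016044047941815209/ 31719218632992000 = 1513.78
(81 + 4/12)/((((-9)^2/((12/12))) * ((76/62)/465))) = 586210/1539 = 380.90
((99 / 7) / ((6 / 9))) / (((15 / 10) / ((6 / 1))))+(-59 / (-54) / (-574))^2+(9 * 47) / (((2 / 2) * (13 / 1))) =1466244871957 / 12489776208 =117.40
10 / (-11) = -10 / 11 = -0.91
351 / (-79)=-351 / 79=-4.44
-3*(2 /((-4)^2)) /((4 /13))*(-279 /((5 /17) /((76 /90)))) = 390507 /400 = 976.27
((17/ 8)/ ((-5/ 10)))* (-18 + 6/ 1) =51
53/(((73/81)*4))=4293/292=14.70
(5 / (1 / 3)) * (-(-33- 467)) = 7500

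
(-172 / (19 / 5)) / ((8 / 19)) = -215 / 2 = -107.50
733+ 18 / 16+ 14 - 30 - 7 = 5689 / 8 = 711.12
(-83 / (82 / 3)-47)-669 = -58961 / 82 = -719.04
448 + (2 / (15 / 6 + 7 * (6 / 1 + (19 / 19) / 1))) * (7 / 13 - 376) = 580348 / 1339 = 433.42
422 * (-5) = -2110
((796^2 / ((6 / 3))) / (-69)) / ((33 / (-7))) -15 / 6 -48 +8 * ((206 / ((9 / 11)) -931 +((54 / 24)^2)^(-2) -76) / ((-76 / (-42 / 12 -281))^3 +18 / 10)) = -579899524395124135 / 241850667803382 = -2397.76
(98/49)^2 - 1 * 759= -755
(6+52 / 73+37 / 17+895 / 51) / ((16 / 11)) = 270677 / 14892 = 18.18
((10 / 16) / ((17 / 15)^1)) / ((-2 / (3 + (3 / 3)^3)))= -75 / 68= -1.10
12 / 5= 2.40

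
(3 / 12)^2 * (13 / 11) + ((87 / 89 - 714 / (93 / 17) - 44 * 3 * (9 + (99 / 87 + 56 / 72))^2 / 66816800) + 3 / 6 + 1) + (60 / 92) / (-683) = -46280997539611270451977 / 361666565626579210800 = -127.97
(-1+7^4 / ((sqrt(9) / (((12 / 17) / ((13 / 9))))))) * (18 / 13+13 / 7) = 25433425 / 20111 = 1264.65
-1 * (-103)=103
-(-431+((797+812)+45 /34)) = -40097 /34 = -1179.32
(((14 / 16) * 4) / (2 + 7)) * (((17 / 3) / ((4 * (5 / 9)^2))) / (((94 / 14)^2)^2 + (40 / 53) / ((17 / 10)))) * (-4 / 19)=-772298457 / 4177675331950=-0.00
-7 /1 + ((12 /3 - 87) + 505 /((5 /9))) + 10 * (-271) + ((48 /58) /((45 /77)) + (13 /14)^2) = -1888.72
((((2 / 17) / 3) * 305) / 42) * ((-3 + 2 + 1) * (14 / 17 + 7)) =0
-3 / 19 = -0.16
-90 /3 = -30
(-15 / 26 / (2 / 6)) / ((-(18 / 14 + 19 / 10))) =1575 / 2899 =0.54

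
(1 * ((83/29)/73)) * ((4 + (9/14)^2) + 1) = 88063/414932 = 0.21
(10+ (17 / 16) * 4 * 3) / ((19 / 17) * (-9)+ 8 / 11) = -17017 / 6980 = -2.44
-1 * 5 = -5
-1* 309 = -309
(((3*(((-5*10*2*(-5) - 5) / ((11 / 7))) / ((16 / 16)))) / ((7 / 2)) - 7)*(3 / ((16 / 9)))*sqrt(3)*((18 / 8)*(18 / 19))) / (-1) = -575181*sqrt(3) / 608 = -1638.56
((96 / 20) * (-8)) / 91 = -192 / 455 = -0.42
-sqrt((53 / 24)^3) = -53 * sqrt(318) / 288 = -3.28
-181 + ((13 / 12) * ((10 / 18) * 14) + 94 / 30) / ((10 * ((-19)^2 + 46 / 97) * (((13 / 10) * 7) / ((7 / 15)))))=-334137815213 / 1846066950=-181.00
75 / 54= 25 / 18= 1.39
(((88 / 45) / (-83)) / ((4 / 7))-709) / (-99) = 2648269 / 369765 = 7.16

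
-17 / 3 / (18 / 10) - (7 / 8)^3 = -52781 / 13824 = -3.82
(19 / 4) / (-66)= -19 / 264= -0.07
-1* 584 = -584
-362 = -362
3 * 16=48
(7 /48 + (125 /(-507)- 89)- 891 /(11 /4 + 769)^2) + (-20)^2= 296711115023 /954368688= 310.90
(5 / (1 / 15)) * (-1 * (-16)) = 1200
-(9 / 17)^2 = -0.28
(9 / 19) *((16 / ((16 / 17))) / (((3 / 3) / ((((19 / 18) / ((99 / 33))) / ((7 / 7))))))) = 17 / 6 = 2.83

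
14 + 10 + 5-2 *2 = 25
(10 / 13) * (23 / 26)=0.68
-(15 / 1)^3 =-3375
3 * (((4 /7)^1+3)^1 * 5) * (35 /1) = 1875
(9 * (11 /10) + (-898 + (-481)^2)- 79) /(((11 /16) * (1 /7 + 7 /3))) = 8796858 /65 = 135336.28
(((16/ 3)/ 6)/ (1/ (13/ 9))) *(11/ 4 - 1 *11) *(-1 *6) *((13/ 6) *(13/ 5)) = 48334/ 135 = 358.03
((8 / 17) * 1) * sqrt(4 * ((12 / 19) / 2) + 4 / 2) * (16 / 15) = 128 * sqrt(1178) / 4845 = 0.91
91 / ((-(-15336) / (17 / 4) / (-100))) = -2.52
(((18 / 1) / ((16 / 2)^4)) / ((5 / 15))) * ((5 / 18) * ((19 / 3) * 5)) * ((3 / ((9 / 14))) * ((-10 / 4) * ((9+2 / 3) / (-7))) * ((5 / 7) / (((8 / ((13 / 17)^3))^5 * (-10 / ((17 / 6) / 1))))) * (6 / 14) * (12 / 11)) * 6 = -3525428381345500888375 / 6090508473459639002630979584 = -0.00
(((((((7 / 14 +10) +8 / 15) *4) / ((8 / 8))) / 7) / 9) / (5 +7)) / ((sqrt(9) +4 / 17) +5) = 5627 / 793800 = 0.01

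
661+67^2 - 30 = 5120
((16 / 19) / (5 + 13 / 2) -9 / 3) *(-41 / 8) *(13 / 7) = 681707 / 24472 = 27.86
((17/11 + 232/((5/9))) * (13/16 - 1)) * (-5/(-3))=-23053/176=-130.98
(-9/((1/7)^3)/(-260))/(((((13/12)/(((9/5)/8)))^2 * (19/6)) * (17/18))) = 0.17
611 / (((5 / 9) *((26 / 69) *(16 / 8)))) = 29187 / 20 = 1459.35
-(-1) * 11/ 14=11/ 14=0.79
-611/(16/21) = -12831/16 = -801.94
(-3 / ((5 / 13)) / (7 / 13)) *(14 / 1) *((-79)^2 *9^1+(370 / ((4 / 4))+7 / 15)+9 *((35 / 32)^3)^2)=-11469328.62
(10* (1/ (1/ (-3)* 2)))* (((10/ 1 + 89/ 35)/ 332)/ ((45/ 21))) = -439/ 1660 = -0.26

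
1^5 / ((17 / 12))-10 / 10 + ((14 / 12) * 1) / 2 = 59 / 204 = 0.29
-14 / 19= -0.74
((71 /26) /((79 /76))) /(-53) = -2698 /54431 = -0.05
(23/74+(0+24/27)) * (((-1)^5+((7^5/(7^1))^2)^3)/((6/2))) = 8504077992948475839200/111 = 76613315251788070623.42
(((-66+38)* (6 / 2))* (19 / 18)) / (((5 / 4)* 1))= -1064 / 15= -70.93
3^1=3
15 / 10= 3 / 2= 1.50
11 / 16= 0.69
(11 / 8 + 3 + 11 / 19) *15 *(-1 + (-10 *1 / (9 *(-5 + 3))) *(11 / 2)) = 152.75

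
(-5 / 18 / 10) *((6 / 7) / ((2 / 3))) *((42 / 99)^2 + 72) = -19651 / 7623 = -2.58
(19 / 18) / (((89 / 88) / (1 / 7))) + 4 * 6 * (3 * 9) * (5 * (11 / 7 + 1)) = 46715156 / 5607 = 8331.58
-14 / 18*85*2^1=-1190 / 9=-132.22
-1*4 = -4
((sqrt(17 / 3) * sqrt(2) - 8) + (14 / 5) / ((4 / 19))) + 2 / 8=sqrt(102) / 3 + 111 / 20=8.92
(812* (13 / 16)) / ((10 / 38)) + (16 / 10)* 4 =50269 / 20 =2513.45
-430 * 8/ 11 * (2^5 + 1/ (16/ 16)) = -10320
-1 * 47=-47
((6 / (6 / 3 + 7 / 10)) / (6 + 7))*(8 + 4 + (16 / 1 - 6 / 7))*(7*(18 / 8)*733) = 696350 / 13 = 53565.38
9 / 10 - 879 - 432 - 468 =-17781 / 10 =-1778.10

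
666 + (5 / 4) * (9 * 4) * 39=2421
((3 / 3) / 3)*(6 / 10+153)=256 / 5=51.20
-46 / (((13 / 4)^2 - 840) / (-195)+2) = -143520 / 19511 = -7.36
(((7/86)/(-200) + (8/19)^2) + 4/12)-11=-195399581/18627600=-10.49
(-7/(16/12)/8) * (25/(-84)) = 25/128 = 0.20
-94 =-94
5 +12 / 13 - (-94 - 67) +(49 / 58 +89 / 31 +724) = 20911289 / 23374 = 894.64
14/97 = 0.14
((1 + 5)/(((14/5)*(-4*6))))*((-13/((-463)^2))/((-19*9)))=-65/2052797544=-0.00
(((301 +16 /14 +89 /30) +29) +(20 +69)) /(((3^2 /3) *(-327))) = -88853 /206010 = -0.43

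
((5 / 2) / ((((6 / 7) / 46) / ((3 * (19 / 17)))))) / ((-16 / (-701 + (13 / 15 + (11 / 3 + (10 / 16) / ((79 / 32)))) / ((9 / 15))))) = 7536443005 / 386784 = 19484.89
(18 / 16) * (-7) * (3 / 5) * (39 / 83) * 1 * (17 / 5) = -125307 / 16600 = -7.55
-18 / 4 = -9 / 2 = -4.50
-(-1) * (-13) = -13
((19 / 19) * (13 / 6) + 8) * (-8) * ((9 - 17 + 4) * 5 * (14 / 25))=13664 / 15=910.93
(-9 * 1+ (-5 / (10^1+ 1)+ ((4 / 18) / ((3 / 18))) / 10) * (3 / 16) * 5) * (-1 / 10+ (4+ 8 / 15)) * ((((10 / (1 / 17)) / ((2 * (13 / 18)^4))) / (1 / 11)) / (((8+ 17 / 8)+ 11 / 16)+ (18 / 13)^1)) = -64757192472 / 5573789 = -11618.16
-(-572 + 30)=542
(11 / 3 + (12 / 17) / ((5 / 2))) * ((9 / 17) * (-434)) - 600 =-2178114 / 1445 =-1507.35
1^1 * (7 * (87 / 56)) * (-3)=-32.62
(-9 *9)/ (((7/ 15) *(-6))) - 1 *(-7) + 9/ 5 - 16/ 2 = 2081/ 70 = 29.73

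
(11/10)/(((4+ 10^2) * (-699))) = -11/726960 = -0.00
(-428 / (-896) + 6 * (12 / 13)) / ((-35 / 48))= -52557 / 6370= -8.25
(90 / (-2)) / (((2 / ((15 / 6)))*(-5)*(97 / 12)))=1.39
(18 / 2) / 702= 1 / 78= 0.01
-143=-143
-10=-10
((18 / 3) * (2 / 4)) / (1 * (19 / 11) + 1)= 11 / 10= 1.10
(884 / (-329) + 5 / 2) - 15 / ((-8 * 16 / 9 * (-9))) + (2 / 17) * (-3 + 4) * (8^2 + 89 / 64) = 7.39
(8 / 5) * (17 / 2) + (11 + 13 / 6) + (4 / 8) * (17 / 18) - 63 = -6437 / 180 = -35.76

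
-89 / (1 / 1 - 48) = 89 / 47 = 1.89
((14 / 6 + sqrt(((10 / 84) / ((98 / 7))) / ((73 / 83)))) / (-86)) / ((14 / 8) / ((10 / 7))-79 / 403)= -56420 / 2139723-4030 * sqrt(90885) / 1093398453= -0.03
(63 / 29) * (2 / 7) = 18 / 29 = 0.62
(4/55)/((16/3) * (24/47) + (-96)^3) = -47/571758880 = -0.00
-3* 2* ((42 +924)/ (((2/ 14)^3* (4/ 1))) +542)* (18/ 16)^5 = -29539793691/ 32768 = -901482.96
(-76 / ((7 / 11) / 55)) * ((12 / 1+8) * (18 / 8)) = -2069100 / 7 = -295585.71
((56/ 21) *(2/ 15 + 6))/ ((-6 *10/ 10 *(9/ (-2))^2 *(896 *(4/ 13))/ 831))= -82823/ 204120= -0.41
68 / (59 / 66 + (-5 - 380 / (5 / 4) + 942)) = 264 / 2461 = 0.11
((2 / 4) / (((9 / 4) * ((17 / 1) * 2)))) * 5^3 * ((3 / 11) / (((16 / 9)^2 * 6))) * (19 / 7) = 21375 / 670208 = 0.03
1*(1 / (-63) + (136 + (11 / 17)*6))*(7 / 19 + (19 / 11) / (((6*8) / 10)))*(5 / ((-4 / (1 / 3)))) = -2736042205 / 64465632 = -42.44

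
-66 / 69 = -22 / 23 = -0.96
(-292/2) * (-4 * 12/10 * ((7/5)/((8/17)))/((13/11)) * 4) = 2293368/325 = 7056.52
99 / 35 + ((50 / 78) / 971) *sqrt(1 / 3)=25 *sqrt(3) / 113607 + 99 / 35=2.83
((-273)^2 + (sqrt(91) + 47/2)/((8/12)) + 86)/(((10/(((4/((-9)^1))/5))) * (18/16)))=-1194404/2025 - 8 * sqrt(91)/675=-589.94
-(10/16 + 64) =-517/8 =-64.62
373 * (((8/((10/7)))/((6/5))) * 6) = 10444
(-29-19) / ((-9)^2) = -16 / 27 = -0.59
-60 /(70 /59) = -354 /7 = -50.57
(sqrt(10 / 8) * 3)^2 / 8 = 45 / 32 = 1.41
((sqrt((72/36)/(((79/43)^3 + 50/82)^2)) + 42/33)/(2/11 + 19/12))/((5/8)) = 573722512 * sqrt(2)/4310941535 + 1344/1165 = 1.34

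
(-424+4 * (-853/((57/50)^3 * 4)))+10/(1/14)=-159219812/185193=-859.75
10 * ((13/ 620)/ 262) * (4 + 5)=117/ 16244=0.01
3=3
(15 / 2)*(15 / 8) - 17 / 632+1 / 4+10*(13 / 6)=136331 / 3792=35.95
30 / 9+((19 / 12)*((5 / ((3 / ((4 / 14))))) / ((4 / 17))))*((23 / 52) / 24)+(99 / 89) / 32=191852809 / 55980288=3.43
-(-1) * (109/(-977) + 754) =736549/977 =753.89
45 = 45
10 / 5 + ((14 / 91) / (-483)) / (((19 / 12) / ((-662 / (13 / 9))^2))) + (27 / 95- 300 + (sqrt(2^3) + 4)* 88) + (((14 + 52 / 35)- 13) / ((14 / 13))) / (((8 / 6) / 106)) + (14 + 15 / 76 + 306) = 176* sqrt(2) + 242619640429 / 470443610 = 764.63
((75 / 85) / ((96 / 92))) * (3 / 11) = 345 / 1496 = 0.23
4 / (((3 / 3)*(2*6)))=1 / 3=0.33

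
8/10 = 4/5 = 0.80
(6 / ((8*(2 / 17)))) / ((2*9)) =17 / 48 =0.35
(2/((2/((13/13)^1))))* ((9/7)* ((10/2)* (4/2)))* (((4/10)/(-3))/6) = -2/7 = -0.29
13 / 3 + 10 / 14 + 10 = 316 / 21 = 15.05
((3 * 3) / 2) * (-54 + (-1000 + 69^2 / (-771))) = -2452185 / 514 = -4770.79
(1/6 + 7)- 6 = 7/6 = 1.17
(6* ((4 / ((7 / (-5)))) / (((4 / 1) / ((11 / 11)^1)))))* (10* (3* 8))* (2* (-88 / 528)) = 2400 / 7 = 342.86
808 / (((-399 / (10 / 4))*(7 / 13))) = -26260 / 2793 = -9.40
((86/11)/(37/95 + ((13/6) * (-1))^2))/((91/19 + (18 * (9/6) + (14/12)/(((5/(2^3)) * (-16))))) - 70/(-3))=0.03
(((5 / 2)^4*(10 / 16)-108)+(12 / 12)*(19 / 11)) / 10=-115257 / 14080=-8.19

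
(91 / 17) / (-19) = -91 / 323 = -0.28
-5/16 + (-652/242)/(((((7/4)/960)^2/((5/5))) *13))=-76913434985/1233232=-62367.37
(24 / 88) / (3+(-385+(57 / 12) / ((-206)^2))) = -169744 / 237754693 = -0.00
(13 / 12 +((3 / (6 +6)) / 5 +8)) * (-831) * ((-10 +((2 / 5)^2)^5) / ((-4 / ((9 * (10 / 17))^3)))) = -5403228694009092 / 1919140625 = -2815441.78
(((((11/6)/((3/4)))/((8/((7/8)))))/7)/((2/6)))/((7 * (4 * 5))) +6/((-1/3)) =-241909/13440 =-18.00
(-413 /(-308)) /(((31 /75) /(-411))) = -1333.34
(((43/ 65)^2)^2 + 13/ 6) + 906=97288568431/ 107103750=908.36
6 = 6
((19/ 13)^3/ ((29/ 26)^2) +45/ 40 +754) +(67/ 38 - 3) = 1256993675/ 1661816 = 756.40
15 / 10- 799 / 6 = -395 / 3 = -131.67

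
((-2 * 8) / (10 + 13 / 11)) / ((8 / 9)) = -66 / 41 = -1.61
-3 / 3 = -1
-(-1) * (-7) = -7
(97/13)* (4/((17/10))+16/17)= 5432/221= 24.58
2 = 2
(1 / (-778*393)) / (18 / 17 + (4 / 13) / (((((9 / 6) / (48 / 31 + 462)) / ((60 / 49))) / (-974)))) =335699 / 11639993064778116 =0.00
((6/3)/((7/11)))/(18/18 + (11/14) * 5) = 44/69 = 0.64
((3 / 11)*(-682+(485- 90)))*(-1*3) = 2583 / 11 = 234.82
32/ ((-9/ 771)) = -8224/ 3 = -2741.33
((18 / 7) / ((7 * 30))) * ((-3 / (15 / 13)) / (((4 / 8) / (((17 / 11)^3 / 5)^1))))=-383214 / 8152375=-0.05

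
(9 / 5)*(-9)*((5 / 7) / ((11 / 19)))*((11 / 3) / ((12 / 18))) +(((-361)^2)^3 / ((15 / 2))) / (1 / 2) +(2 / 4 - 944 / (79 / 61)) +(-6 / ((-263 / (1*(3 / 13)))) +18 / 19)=318039480811443401587802 / 538851495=590217311750138.88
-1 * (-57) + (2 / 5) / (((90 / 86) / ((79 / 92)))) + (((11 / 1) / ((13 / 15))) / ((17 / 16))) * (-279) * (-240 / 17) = 1831844244679 / 38884950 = 47109.34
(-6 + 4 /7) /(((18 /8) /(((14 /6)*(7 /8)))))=-4.93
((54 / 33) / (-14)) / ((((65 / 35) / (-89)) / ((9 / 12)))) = 2403 / 572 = 4.20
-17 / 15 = -1.13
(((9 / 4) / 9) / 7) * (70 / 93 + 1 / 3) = 101 / 2604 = 0.04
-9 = -9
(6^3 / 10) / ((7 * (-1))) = -108 / 35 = -3.09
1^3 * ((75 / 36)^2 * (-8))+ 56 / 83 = -50867 / 1494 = -34.05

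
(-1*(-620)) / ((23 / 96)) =59520 / 23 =2587.83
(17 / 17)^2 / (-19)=-1 / 19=-0.05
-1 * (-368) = 368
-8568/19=-450.95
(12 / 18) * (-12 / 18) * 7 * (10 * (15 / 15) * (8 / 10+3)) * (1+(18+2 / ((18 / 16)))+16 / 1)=-352184 / 81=-4347.95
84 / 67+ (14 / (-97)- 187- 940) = -7317163 / 6499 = -1125.89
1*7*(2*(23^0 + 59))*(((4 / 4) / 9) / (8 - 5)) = 280 / 9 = 31.11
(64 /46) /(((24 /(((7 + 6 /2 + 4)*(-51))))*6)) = -476 /69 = -6.90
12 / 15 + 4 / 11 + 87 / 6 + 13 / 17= 30721 / 1870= 16.43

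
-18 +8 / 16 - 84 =-101.50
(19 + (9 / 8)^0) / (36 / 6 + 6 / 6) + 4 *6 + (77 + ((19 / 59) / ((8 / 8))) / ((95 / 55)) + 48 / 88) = 475148 / 4543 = 104.59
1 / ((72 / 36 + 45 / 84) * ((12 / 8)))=56 / 213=0.26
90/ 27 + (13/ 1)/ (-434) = 4301/ 1302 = 3.30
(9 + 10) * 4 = 76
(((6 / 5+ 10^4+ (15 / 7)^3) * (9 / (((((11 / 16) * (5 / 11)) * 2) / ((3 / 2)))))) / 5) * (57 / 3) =35230650516 / 42875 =821706.13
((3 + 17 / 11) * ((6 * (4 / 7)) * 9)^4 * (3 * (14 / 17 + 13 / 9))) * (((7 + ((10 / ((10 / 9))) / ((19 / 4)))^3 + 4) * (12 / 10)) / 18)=102479127196262400 / 3079601833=33276745.75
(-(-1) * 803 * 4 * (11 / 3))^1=35332 / 3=11777.33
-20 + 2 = -18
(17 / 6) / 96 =0.03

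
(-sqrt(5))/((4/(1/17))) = -sqrt(5)/68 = -0.03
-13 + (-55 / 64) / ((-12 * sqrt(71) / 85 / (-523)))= -2445025 * sqrt(71) / 54528 - 13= -390.83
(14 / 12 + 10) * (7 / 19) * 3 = 469 / 38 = 12.34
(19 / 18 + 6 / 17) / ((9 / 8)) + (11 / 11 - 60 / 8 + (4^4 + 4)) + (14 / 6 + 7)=727291 / 2754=264.09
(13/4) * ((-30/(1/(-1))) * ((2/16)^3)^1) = 0.19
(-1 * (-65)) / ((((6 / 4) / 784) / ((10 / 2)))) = 509600 / 3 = 169866.67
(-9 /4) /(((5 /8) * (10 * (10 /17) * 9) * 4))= -17 /1000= -0.02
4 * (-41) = -164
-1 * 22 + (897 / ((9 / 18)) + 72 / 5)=8932 / 5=1786.40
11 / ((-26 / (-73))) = 803 / 26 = 30.88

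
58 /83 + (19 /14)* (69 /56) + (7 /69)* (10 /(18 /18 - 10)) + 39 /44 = 1397810087 /444506832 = 3.14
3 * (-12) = -36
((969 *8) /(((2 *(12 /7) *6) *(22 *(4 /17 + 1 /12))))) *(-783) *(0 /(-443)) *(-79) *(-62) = 0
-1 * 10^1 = -10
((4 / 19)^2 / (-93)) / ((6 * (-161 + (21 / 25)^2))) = 625 / 1261304037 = 0.00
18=18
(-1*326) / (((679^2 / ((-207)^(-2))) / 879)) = -95518 / 6585048603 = -0.00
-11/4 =-2.75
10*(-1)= -10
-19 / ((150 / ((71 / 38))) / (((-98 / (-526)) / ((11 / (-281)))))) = 977599 / 867900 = 1.13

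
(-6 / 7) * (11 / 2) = -33 / 7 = -4.71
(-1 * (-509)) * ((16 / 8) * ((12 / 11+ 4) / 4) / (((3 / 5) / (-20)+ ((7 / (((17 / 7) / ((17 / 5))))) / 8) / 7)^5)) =4560640000000000 / 225622639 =20213574.40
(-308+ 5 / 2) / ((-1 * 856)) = 611 / 1712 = 0.36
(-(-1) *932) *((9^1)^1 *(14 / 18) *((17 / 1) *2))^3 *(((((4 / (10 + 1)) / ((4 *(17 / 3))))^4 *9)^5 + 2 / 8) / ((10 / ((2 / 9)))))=1748123692110688582761792074151803550538660843990744 / 25043664689641920285819721230978945923665965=69803030.58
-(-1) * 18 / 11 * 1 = 18 / 11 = 1.64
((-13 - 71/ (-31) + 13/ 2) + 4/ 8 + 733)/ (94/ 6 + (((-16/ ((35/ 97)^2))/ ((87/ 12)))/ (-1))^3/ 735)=248330743419071250000/ 7591031059030827227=32.71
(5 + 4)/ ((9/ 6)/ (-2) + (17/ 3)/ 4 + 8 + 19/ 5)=0.72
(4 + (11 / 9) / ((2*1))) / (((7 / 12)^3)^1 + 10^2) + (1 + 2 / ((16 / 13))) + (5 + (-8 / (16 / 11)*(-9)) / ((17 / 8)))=729149963 / 23547448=30.97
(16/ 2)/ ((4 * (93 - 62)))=0.06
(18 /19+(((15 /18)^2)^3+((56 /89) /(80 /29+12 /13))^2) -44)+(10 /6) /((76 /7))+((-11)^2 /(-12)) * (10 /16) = -41290480417108871 /845473628949696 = -48.84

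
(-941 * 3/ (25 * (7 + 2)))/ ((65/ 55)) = -10351/ 975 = -10.62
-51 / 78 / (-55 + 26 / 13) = 17 / 1378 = 0.01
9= 9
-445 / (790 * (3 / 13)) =-1157 / 474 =-2.44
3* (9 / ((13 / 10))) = 270 / 13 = 20.77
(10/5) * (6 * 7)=84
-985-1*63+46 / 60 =-31417 / 30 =-1047.23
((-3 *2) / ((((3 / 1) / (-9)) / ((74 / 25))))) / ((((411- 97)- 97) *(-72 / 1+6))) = -222 / 59675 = -0.00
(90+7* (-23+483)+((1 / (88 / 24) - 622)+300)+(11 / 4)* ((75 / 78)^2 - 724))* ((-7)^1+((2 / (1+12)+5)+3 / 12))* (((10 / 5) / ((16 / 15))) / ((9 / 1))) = -332.47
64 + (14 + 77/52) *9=10573/52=203.33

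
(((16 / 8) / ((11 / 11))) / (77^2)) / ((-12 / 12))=-2 / 5929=-0.00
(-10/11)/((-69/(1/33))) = 10/25047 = 0.00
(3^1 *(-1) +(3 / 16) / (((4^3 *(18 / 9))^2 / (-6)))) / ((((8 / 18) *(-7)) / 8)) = 505575 / 65536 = 7.71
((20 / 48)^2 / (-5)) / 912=-0.00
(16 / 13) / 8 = 2 / 13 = 0.15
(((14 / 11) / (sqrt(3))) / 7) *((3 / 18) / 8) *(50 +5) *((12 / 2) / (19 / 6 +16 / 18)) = 15 *sqrt(3) / 146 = 0.18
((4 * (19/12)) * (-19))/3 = -361/9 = -40.11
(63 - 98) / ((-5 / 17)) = 119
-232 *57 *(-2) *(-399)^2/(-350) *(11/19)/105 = -8291448/125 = -66331.58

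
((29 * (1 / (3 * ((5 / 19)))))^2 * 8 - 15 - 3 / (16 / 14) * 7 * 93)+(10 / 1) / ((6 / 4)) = 16339489 / 1800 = 9077.49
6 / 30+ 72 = 361 / 5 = 72.20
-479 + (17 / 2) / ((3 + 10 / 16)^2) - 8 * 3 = -422479 / 841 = -502.35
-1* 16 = -16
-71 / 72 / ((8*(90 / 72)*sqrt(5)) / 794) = -28187*sqrt(5) / 1800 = -35.02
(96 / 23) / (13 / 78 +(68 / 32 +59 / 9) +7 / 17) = 117504 / 260659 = 0.45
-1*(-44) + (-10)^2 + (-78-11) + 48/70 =1949/35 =55.69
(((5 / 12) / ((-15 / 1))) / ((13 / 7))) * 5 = -0.07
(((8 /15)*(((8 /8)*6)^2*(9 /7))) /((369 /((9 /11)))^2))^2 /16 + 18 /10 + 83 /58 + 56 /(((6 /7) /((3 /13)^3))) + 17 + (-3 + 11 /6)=192455354057355437129 /9687050543911015275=19.87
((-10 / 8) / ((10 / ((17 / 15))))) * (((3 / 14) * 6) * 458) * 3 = -250.26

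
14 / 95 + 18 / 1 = 1724 / 95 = 18.15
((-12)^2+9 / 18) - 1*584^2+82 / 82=-681821 / 2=-340910.50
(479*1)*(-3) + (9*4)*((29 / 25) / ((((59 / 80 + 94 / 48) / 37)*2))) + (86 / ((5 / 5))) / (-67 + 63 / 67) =-8245271734 / 7159055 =-1151.73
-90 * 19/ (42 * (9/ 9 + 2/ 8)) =-228/ 7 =-32.57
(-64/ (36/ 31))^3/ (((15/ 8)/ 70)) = -13666680832/ 2187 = -6249053.88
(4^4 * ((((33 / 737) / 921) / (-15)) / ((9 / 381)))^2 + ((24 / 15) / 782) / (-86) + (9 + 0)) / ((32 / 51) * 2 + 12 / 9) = 129639751786489027 / 37282098710943900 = 3.48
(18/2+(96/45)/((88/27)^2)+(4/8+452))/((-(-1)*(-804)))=-279329/486420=-0.57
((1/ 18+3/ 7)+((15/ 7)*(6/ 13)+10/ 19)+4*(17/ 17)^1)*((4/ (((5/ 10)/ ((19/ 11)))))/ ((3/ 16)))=11949760/ 27027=442.14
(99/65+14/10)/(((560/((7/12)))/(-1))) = -19/6240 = -0.00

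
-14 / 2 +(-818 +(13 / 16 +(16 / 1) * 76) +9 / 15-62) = 26433 / 80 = 330.41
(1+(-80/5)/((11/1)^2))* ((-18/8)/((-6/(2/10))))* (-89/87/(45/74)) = -23051/210540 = -0.11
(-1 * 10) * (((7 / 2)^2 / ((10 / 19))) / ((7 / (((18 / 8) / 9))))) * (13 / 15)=-1729 / 240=-7.20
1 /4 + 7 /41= 69 /164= 0.42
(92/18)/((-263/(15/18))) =-115/7101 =-0.02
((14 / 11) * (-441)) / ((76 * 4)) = -3087 / 1672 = -1.85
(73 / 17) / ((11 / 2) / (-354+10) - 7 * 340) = -50224 / 27836667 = -0.00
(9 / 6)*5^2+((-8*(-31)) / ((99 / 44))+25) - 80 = 1669 / 18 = 92.72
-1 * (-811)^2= -657721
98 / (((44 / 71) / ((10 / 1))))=17395 / 11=1581.36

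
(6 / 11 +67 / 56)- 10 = -5087 / 616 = -8.26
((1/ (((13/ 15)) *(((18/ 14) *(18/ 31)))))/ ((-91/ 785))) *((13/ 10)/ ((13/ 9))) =-24335/ 2028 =-12.00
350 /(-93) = -350 /93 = -3.76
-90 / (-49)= 90 / 49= 1.84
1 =1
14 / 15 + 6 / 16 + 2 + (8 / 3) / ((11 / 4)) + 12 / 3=8.28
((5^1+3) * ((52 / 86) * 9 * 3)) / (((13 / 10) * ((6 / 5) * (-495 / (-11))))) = 80 / 43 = 1.86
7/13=0.54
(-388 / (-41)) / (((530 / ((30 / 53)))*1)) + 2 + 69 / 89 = 28550339 / 10250041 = 2.79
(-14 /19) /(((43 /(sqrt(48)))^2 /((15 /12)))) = -0.02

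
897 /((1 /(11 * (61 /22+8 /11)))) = 34534.50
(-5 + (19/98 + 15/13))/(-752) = 99/20384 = 0.00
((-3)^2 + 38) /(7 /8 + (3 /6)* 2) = 376 /15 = 25.07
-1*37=-37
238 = 238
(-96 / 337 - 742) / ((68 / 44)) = -2751650 / 5729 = -480.30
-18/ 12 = -3/ 2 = -1.50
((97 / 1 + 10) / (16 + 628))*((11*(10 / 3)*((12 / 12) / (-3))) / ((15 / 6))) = -1177 / 1449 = -0.81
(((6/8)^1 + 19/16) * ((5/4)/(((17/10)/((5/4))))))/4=3875/8704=0.45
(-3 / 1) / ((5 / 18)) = -54 / 5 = -10.80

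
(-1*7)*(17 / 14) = -17 / 2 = -8.50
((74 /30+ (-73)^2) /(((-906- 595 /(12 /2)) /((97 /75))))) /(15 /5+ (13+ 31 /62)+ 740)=-31029136 /3421838625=-0.01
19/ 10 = 1.90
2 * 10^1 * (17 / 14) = 170 / 7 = 24.29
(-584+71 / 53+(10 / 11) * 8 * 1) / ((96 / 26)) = -1453621 / 9328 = -155.83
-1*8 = -8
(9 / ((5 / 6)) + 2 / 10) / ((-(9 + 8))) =-11 / 17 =-0.65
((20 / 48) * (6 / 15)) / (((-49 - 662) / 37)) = -37 / 4266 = -0.01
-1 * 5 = -5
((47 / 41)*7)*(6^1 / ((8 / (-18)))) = -8883 / 82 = -108.33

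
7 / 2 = 3.50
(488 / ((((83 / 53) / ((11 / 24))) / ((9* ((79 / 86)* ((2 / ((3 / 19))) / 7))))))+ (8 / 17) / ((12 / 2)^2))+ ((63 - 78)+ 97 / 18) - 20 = 5369342749 / 2548266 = 2107.06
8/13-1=-5/13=-0.38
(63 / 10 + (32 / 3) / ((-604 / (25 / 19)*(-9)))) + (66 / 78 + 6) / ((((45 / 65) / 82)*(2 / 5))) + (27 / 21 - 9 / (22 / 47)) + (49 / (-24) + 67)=496388176387 / 238586040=2080.54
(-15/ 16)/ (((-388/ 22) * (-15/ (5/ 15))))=-11/ 9312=-0.00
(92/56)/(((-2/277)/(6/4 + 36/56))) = -487.58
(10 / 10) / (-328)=-1 / 328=-0.00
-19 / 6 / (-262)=19 / 1572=0.01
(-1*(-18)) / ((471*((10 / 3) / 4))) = 0.05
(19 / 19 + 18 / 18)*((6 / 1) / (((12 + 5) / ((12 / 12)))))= 12 / 17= 0.71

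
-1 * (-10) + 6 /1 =16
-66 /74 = -33 /37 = -0.89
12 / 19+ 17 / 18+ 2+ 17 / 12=4.99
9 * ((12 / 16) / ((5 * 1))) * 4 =5.40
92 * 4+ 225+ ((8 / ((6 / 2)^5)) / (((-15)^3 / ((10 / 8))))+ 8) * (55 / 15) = 306234653 / 492075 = 622.33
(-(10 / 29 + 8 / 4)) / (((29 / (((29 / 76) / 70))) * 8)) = -17 / 308560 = -0.00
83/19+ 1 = 102/19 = 5.37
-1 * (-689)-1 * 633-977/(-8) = 1425/8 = 178.12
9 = 9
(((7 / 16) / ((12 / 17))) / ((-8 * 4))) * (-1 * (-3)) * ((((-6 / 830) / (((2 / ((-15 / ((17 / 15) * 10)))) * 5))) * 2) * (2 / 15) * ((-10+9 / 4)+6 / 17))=31689 / 288972800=0.00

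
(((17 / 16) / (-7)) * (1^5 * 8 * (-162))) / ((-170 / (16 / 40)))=-81 / 175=-0.46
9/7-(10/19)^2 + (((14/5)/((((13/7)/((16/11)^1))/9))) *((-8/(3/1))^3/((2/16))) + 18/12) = -32432260057/10840830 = -2991.68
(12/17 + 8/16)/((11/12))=1.32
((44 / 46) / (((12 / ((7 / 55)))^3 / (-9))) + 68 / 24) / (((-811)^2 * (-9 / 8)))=-94621657 / 24710906830500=-0.00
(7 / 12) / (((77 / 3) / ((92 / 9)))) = 23 / 99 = 0.23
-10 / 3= -3.33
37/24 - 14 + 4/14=-2045/168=-12.17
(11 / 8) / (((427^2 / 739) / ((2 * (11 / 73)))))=89419 / 53240068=0.00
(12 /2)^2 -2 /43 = 1546 /43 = 35.95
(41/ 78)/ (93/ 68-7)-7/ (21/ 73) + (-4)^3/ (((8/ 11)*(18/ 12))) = -1241165/ 14937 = -83.09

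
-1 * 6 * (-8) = 48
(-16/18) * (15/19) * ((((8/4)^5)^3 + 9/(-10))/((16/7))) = -2293697/228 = -10060.07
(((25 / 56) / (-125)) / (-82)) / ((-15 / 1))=-1 / 344400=-0.00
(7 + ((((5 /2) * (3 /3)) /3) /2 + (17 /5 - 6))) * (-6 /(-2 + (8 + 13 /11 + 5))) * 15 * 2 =-9537 /134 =-71.17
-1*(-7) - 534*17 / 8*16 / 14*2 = -18107 / 7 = -2586.71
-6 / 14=-3 / 7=-0.43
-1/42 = -0.02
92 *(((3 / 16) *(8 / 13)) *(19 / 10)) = 1311 / 65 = 20.17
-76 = -76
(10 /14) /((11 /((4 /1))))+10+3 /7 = 10.69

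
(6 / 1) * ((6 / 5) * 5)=36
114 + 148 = 262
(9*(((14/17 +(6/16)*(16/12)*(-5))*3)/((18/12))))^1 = -513/17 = -30.18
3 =3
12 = 12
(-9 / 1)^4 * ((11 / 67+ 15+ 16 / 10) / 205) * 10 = 5365.36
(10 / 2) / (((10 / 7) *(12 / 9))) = 21 / 8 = 2.62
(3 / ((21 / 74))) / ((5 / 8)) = 592 / 35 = 16.91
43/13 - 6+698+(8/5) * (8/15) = 678757/975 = 696.16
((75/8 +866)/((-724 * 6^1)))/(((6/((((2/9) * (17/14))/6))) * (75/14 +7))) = -119051/973959552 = -0.00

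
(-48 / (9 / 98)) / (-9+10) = -1568 / 3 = -522.67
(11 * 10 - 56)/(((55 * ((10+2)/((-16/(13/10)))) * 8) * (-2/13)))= 9/11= 0.82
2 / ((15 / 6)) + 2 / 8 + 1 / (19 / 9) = 579 / 380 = 1.52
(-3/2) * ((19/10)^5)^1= -7428297/200000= -37.14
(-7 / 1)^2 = 49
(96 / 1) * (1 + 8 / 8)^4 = 1536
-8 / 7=-1.14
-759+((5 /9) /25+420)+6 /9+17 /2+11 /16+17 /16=-59051 /180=-328.06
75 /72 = 25 /24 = 1.04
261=261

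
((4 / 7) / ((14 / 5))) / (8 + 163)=10 / 8379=0.00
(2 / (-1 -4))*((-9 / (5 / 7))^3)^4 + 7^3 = -7818376656538954587487 / 1220703125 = -6404814157036.71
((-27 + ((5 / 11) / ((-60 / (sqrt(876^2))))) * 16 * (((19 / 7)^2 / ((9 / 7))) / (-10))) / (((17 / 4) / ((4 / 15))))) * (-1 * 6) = -12.74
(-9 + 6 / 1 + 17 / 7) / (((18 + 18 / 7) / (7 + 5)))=-0.33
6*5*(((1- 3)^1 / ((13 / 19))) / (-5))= 228 / 13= 17.54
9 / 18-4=-7 / 2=-3.50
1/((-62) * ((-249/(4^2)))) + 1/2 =7735/15438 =0.50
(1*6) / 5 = 6 / 5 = 1.20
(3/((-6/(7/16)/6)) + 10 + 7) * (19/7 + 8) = 18825/112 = 168.08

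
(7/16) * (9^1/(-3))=-21/16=-1.31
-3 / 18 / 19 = -1 / 114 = -0.01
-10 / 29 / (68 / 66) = -165 / 493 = -0.33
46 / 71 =0.65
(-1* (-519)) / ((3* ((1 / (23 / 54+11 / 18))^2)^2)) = 106335488 / 531441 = 200.09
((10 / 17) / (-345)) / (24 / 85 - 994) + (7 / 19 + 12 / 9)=31407306 / 18455821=1.70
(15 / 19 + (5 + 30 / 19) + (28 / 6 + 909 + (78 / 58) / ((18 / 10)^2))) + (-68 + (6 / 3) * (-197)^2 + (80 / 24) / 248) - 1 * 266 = 144269372563 / 1844748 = 78205.46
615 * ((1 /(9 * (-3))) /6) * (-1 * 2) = 205 /27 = 7.59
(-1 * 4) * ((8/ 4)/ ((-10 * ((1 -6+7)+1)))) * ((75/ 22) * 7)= 70/ 11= 6.36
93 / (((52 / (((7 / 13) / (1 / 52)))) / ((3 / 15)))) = 10.02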